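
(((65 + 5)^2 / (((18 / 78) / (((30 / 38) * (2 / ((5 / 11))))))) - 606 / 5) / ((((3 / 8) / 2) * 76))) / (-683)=-27981944 / 3698445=-7.57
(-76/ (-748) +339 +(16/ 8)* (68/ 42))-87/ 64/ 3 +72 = 104021285/ 251328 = 413.89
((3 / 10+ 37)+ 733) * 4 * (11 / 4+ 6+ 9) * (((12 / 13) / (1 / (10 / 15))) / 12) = 546913 / 195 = 2804.68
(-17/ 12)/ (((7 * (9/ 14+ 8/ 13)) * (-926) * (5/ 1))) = 0.00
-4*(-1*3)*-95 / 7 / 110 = -114 / 77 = -1.48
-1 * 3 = -3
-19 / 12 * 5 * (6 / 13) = -95 / 26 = -3.65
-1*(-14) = 14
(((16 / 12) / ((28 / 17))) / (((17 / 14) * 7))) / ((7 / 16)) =32 / 147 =0.22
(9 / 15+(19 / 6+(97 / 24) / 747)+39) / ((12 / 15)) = 3834089 / 71712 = 53.47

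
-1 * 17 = -17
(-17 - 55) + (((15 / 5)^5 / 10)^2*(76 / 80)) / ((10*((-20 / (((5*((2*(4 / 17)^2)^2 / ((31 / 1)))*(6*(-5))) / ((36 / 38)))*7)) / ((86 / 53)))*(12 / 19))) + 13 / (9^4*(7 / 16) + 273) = -11877383557720036 / 172543288147125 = -68.84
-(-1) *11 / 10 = 11 / 10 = 1.10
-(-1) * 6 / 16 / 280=3 / 2240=0.00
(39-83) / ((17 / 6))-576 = -591.53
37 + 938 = 975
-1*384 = -384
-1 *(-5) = 5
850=850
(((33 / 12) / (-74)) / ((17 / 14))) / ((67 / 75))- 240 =-40463055 / 168572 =-240.03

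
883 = 883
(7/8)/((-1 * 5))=-7/40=-0.18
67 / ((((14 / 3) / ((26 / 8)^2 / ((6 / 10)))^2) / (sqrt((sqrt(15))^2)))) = 47839675*sqrt(15) / 10752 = 17232.35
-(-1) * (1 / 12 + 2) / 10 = 5 / 24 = 0.21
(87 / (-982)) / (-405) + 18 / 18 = 132599 / 132570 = 1.00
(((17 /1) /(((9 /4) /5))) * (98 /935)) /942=196 /46629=0.00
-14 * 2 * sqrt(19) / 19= -28 * sqrt(19) / 19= -6.42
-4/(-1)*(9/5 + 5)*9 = 1224/5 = 244.80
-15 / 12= -5 / 4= -1.25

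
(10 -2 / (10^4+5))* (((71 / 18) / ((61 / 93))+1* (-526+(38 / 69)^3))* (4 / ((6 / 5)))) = -17326.96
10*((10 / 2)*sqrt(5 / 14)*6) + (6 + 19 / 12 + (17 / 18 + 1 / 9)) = 311 / 36 + 150*sqrt(70) / 7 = 187.92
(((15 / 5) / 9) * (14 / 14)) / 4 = 1 / 12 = 0.08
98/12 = 49/6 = 8.17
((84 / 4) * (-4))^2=7056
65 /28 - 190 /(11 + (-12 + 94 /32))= -83105 /868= -95.74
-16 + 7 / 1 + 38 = 29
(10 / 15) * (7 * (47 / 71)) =658 / 213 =3.09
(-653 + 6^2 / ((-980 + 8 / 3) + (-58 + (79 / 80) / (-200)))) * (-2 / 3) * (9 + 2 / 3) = 1882295504138 / 447266133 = 4208.45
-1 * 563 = -563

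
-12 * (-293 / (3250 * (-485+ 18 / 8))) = -7032 / 3137875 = -0.00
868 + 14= 882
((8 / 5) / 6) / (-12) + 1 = 44 / 45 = 0.98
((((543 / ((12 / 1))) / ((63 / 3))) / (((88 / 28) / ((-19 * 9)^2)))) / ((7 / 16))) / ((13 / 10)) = 35284140 / 1001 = 35248.89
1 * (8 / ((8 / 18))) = 18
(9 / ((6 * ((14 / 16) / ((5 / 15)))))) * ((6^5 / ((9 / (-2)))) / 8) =-864 / 7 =-123.43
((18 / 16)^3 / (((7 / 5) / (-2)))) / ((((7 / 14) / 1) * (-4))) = 3645 / 3584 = 1.02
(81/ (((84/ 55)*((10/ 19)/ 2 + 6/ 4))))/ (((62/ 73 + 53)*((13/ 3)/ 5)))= 30895425/ 47934614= 0.64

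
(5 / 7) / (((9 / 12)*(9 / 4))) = 80 / 189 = 0.42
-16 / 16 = -1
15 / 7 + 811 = 5692 / 7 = 813.14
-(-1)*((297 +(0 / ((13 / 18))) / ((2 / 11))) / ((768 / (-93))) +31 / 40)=-45043 / 1280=-35.19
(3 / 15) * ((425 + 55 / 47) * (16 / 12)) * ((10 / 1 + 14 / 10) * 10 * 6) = 3653472 / 47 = 77733.45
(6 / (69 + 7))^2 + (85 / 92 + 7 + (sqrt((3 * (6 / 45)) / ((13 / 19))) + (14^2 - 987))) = -6501829 / 8303 + sqrt(2470) / 65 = -782.31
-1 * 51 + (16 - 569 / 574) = -20659 / 574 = -35.99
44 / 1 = 44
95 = 95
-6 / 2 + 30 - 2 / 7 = 26.71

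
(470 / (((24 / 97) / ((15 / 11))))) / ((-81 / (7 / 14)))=-15.99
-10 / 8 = -5 / 4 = -1.25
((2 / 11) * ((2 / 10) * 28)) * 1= 56 / 55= 1.02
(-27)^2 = 729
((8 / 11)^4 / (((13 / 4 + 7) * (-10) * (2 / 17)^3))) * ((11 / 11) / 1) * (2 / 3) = -10061824 / 9004215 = -1.12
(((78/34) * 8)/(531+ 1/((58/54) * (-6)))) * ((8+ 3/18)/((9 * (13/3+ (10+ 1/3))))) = 36946/17272629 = 0.00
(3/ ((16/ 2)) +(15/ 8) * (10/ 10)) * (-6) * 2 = -27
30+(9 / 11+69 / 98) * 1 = 33981 / 1078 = 31.52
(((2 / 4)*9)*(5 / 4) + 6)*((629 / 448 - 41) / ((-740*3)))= 549909 / 2652160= 0.21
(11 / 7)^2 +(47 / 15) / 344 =626663 / 252840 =2.48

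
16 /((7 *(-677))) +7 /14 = 4707 /9478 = 0.50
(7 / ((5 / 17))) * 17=2023 / 5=404.60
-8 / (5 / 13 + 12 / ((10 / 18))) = -0.36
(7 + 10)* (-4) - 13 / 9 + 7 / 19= -11812 / 171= -69.08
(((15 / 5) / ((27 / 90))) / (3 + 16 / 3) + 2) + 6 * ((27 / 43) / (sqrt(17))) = 162 * sqrt(17) / 731 + 16 / 5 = 4.11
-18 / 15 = -6 / 5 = -1.20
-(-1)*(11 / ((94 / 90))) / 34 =495 / 1598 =0.31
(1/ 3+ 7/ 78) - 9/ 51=109/ 442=0.25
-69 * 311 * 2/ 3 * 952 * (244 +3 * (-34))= -1933942304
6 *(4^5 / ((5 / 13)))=79872 / 5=15974.40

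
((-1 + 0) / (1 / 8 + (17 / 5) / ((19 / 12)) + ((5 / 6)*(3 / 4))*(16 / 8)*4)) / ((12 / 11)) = -2090 / 16581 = -0.13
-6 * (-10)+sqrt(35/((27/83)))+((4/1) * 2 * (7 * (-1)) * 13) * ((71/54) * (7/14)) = -11302/27+sqrt(8715)/9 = -408.22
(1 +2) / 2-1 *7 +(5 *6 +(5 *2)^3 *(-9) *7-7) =-125965 / 2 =-62982.50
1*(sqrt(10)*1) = sqrt(10) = 3.16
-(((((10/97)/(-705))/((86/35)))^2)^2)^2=-0.00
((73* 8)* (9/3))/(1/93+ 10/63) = 3421656/331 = 10337.33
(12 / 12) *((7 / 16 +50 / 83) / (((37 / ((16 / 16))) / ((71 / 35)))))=98051 / 1719760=0.06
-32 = -32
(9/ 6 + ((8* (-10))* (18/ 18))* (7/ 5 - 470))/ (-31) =-1209.34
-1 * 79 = -79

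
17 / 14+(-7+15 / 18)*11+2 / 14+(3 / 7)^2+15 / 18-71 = -136.46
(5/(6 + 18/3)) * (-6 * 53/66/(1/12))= -265/11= -24.09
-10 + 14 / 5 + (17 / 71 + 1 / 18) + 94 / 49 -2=-2187587 / 313110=-6.99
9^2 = 81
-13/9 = -1.44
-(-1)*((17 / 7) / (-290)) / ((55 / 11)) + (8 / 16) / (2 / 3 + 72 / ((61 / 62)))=0.01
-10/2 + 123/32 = -37/32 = -1.16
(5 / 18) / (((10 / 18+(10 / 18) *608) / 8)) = 4 / 609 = 0.01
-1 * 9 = -9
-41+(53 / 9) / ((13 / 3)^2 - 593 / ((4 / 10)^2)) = -5442921 / 132749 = -41.00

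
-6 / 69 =-2 / 23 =-0.09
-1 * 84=-84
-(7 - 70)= 63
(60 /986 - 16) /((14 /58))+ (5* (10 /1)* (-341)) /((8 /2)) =-1030191 /238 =-4328.53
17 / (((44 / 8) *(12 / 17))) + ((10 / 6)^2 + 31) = 7555 / 198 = 38.16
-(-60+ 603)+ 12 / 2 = -537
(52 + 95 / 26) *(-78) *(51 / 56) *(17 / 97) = -3763647 / 5432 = -692.87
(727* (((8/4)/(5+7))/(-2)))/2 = -727/24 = -30.29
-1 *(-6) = 6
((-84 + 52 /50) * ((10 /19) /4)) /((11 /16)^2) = -265472 /11495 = -23.09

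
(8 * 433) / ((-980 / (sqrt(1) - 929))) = 803648 / 245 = 3280.20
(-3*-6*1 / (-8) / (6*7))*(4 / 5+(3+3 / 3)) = -9 / 35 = -0.26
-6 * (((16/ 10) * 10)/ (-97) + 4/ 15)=-296/ 485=-0.61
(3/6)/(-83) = -1/166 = -0.01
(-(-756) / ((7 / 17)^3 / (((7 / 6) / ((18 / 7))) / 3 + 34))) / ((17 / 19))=413319.15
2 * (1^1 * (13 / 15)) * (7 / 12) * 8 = 364 / 45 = 8.09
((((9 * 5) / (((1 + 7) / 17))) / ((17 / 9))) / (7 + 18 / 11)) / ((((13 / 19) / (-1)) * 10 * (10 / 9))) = -8019 / 10400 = -0.77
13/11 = 1.18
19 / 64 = 0.30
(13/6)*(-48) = -104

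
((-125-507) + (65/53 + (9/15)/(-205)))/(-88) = 17133467/2390300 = 7.17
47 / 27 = 1.74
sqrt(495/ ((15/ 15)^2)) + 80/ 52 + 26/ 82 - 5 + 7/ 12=-16381/ 6396 + 3*sqrt(55)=19.69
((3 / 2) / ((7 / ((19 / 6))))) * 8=5.43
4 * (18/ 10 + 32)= 676/ 5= 135.20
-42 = -42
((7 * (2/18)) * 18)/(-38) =-7/19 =-0.37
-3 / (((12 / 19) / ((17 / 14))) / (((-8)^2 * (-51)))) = 131784 / 7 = 18826.29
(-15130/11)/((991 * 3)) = -15130/32703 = -0.46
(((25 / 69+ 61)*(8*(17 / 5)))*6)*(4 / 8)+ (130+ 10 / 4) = 1182123 / 230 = 5139.67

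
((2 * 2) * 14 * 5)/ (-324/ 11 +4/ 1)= -11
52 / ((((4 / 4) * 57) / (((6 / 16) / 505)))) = 13 / 19190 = 0.00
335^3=37595375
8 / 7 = 1.14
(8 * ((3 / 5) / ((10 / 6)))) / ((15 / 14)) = 336 / 125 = 2.69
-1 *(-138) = 138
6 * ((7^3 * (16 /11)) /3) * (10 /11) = 109760 /121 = 907.11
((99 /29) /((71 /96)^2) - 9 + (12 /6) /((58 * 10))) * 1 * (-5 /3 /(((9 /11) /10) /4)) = 30558220 /136107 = 224.52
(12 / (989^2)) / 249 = 0.00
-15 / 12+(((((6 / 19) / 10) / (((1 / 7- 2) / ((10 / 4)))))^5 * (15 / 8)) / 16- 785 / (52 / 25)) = -1425893491858161355 / 3765691293724672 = -378.65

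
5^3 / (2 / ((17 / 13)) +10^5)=0.00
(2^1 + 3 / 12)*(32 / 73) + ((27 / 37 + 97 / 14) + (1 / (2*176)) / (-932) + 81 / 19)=1521197469951 / 117851414912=12.91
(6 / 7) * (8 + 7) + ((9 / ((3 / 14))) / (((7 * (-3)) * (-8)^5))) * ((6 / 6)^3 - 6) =1474525 / 114688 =12.86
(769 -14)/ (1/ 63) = 47565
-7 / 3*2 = -4.67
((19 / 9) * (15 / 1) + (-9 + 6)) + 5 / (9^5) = 1692743 / 59049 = 28.67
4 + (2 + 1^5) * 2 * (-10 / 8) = -7 / 2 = -3.50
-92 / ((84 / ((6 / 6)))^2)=-23 / 1764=-0.01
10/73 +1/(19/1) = 0.19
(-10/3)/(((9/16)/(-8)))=1280/27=47.41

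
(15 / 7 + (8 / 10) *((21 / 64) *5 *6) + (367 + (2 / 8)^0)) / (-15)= -21169 / 840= -25.20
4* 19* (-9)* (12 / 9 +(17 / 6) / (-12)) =-750.50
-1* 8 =-8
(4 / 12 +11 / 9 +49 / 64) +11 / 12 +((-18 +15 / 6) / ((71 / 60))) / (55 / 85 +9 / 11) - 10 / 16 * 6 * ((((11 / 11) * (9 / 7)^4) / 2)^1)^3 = -1183904901290250715 / 77549299547977152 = -15.27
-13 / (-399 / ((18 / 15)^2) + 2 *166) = -156 / 659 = -0.24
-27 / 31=-0.87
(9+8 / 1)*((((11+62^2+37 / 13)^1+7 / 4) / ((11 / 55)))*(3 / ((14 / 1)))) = 51178245 / 728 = 70299.79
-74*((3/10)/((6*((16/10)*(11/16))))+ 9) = -7363/11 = -669.36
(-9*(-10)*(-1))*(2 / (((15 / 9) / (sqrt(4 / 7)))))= -216*sqrt(7) / 7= -81.64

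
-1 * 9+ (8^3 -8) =495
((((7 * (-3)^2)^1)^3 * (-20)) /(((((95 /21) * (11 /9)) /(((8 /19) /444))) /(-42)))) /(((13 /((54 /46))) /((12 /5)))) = 1714930346304 /219655865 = 7807.35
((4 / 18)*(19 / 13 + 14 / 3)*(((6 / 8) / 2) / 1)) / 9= 239 / 4212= 0.06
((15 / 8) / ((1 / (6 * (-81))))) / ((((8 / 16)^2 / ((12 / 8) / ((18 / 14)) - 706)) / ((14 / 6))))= 5994607.50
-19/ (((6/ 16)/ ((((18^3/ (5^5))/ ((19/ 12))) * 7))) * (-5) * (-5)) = -1306368/ 78125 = -16.72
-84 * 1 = -84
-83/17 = -4.88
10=10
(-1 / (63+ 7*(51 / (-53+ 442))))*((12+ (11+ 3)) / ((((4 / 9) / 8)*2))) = -15171 / 4144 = -3.66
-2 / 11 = -0.18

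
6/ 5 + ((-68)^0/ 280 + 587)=164697/ 280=588.20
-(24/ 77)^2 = -576/ 5929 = -0.10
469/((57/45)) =370.26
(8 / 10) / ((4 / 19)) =19 / 5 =3.80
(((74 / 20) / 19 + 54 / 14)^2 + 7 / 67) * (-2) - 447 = -28446543857 / 59258150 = -480.04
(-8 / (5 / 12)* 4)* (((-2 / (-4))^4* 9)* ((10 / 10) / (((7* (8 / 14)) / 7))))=-378 / 5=-75.60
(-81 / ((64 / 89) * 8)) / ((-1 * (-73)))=-7209 / 37376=-0.19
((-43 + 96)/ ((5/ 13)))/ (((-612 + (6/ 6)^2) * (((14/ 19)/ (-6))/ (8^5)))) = 98992128/ 1645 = 60177.59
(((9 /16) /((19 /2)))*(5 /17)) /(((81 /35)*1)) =0.01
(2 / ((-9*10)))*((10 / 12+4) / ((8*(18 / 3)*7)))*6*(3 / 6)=-29 / 30240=-0.00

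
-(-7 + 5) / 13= 2 / 13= 0.15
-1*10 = -10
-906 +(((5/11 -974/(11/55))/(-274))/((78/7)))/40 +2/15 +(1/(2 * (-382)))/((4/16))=-1626967516171/1796102880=-905.83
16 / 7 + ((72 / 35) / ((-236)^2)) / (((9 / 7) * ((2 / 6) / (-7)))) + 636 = 638.29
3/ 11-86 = -943/ 11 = -85.73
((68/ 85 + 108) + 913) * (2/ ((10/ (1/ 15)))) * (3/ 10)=4.09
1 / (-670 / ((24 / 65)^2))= -0.00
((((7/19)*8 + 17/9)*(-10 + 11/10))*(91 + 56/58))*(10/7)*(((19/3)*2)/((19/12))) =-74780648/1653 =-45239.35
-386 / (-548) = 193 / 274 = 0.70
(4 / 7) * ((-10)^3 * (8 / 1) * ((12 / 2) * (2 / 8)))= -6857.14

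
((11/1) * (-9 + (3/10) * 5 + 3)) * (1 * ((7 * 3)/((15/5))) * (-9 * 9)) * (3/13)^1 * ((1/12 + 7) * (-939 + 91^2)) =17515460655/52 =336835781.83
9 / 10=0.90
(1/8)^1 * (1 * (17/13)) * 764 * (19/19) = 3247/26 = 124.88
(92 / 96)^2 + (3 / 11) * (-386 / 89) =-0.26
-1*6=-6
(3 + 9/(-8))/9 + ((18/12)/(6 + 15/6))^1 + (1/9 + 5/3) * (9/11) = 8255/4488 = 1.84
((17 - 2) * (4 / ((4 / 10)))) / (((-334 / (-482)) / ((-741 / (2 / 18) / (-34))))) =120542175 / 2839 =42459.38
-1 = -1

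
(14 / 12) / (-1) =-1.17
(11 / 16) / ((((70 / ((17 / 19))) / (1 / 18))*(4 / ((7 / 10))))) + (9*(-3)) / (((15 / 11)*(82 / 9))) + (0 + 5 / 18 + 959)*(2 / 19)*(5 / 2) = 1182067873 / 4723200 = 250.27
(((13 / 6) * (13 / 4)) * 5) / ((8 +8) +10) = 65 / 48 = 1.35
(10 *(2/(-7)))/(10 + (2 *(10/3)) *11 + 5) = -12/371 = -0.03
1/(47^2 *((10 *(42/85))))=17/185556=0.00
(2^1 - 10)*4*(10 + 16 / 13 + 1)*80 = -407040 / 13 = -31310.77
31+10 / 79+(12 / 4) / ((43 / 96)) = 128489 / 3397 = 37.82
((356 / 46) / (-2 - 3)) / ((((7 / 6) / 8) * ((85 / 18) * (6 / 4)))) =-102528 / 68425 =-1.50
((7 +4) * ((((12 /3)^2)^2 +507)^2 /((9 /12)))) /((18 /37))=473885566 /27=17551317.26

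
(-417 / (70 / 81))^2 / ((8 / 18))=523876.10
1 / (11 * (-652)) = -1 / 7172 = -0.00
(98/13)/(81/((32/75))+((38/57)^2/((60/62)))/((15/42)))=2116800/53669213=0.04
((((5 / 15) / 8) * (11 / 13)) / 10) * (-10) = -11 / 312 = -0.04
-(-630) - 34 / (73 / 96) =42726 / 73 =585.29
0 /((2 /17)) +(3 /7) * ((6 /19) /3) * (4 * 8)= 192 /133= 1.44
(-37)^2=1369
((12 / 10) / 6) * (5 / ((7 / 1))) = 1 / 7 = 0.14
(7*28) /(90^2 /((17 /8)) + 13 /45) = 21420 /416603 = 0.05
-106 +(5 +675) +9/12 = 2299/4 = 574.75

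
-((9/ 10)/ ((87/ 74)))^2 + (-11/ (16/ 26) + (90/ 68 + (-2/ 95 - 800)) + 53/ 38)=-44319305349/ 54328600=-815.76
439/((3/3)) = 439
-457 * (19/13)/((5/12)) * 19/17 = -1979724/1105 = -1791.61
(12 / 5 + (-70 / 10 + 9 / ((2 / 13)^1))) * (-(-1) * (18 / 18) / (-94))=-539 / 940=-0.57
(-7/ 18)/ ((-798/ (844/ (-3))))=-211/ 1539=-0.14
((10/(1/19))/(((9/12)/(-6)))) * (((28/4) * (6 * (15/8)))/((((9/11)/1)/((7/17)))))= -1024100/17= -60241.18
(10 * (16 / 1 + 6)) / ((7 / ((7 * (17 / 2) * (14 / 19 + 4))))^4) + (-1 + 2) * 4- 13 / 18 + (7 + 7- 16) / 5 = 6781268386128139 / 11728890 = 578167958.45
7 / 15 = 0.47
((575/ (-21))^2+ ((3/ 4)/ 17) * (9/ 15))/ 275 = 2.73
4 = 4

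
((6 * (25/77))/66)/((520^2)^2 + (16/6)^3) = 675/1672093463473664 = 0.00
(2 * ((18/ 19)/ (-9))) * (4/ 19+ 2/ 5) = -232/ 1805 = -0.13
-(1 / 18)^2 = -1 / 324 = -0.00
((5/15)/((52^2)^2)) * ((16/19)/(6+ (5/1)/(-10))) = 1/143261976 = 0.00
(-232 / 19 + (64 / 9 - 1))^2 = 1087849 / 29241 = 37.20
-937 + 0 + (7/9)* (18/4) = -1867/2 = -933.50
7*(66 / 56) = 33 / 4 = 8.25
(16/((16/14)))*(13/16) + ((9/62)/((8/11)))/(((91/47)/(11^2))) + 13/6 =3522689/135408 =26.02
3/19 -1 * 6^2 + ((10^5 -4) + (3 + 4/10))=9496538/95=99963.56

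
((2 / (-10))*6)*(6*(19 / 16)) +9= 9 / 20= 0.45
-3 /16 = -0.19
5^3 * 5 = 625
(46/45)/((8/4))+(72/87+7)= 10882/1305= 8.34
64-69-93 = -98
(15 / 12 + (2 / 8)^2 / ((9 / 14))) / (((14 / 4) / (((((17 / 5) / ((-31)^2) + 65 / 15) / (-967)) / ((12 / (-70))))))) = 1516013 / 150544494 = 0.01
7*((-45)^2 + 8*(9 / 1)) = 14679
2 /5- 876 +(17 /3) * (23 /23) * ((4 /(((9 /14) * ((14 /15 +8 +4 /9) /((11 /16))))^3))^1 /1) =-126336156444971 /144290780160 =-875.57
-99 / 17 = -5.82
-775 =-775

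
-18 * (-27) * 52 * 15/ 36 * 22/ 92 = 57915/ 23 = 2518.04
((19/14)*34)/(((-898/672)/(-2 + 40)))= -589152/449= -1312.14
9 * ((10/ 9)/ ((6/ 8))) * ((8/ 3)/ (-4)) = -80/ 9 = -8.89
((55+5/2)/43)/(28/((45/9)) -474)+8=1610721/201412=8.00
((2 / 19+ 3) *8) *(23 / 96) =1357 / 228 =5.95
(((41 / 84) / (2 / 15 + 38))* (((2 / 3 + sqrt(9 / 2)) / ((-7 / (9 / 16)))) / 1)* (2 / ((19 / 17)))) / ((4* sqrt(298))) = -94095* sqrt(149) / 20312900608 - 10455* sqrt(298) / 10156450304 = -0.00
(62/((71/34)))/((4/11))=81.65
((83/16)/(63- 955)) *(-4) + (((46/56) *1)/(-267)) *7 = 1645/952656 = 0.00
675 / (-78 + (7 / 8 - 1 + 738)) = 5400 / 5279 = 1.02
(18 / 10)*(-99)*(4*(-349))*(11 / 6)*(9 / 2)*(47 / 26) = 482297409 / 130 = 3709980.07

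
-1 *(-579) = 579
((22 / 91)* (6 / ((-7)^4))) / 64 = 33 / 3495856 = 0.00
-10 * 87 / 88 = -435 / 44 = -9.89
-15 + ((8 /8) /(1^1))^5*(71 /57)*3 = -214 /19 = -11.26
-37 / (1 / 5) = -185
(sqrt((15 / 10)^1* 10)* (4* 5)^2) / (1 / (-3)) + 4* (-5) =-1200* sqrt(15) - 20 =-4667.58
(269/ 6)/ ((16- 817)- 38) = -269/ 5034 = -0.05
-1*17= -17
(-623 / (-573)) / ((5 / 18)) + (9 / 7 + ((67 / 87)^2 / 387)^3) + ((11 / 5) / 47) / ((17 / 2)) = 698790748768222989995230666 / 134244530910466241915861505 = 5.21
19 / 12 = 1.58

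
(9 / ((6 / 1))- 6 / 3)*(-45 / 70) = 9 / 28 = 0.32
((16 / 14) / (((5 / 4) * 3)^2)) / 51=128 / 80325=0.00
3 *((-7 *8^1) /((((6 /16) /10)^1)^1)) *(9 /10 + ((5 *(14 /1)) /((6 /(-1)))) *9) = 466368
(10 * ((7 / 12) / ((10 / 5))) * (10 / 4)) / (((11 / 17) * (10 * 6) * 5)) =0.04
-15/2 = -7.50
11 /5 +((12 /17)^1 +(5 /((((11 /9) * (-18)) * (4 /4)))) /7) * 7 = 12929 /1870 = 6.91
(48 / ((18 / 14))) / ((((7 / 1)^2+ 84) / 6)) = 32 / 19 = 1.68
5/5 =1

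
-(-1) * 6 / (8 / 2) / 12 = 1 / 8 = 0.12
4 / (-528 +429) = -4 / 99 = -0.04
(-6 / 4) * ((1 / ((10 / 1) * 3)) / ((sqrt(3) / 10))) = -sqrt(3) / 6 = -0.29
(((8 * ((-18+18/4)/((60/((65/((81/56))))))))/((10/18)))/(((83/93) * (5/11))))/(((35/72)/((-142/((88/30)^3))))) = 41717754/10043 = 4153.91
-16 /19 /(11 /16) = -256 /209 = -1.22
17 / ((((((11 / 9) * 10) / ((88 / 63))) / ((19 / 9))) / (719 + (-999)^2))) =258069248 / 63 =4096337.27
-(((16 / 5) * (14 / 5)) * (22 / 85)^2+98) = -17809666 / 180625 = -98.60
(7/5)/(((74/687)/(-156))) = -375102/185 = -2027.58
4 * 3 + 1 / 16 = 193 / 16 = 12.06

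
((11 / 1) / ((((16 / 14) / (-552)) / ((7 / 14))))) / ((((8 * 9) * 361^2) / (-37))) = 65527 / 6255408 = 0.01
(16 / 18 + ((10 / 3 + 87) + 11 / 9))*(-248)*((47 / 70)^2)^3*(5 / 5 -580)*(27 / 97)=60364554413348952 / 178311765625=338533.77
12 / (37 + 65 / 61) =122 / 387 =0.32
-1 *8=-8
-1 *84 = -84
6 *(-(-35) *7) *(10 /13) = 14700 /13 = 1130.77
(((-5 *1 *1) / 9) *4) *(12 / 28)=-20 / 21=-0.95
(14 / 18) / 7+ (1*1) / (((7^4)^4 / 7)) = 4747561509952 / 42728053589487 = 0.11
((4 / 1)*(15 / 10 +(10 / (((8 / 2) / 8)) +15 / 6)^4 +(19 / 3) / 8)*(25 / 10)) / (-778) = -61509925 / 18672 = -3294.23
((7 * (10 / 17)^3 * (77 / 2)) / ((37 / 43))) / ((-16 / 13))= -37662625 / 727124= -51.80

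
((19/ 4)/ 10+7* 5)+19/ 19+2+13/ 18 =14111/ 360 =39.20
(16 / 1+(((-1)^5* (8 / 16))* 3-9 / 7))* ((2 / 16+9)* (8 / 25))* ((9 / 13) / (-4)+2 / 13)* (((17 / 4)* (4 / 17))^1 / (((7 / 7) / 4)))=-2701 / 910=-2.97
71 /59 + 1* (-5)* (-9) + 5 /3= 8473 /177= 47.87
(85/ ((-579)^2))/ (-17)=-5/ 335241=-0.00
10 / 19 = 0.53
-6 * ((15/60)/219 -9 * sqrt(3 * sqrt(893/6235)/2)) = -1/146 + 27 * sqrt(6) * 6235^(3/4) * 893^(1/4)/6235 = 40.68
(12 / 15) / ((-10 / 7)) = -14 / 25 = -0.56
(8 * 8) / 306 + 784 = 119984 / 153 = 784.21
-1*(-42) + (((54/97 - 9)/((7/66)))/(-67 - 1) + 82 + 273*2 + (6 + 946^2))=2953666277/3298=895593.17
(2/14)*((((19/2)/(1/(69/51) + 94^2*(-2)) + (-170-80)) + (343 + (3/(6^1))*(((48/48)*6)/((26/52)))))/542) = 11496355/440579876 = 0.03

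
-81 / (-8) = 81 / 8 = 10.12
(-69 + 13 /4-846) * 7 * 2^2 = -25529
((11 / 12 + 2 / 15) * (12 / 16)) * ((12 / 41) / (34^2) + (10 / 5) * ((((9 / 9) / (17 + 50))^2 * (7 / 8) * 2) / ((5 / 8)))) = 25143741 / 21276064400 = 0.00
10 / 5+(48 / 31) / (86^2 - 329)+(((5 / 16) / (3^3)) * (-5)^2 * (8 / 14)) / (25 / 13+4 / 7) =11098960357 / 5370891732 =2.07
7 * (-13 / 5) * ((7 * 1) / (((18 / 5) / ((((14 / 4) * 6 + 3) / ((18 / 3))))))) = -1274 / 9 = -141.56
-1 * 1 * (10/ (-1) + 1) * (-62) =-558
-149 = -149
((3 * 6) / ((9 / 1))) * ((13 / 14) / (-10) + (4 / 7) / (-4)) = -33 / 70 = -0.47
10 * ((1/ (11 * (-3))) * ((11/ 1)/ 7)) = -10/ 21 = -0.48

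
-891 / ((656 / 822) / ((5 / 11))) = -166455 / 328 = -507.48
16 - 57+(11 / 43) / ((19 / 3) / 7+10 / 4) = -22877 / 559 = -40.92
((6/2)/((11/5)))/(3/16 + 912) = 16/10703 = 0.00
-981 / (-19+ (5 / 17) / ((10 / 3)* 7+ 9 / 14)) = 16793739 / 325051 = 51.66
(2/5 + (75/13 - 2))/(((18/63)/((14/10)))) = 13279/650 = 20.43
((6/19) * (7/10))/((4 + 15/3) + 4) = 21/1235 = 0.02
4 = 4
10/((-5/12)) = -24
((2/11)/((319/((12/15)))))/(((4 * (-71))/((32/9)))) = -64/11211255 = -0.00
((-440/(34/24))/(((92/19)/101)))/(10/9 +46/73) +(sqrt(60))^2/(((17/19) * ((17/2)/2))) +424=-283497961/86411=-3280.81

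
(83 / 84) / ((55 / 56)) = 166 / 165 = 1.01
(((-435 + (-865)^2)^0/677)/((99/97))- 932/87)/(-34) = 1224647/3887334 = 0.32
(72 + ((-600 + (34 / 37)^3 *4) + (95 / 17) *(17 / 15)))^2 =6209486807288209 / 23091537681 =268907.46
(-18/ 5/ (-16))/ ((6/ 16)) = 3/ 5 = 0.60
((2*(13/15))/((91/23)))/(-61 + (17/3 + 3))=-46/5495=-0.01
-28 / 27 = -1.04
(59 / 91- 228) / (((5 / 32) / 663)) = -33764448 / 35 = -964698.51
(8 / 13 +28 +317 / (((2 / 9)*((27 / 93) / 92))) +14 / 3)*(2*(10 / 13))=352618720 / 507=695500.43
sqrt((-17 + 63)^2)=46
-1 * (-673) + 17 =690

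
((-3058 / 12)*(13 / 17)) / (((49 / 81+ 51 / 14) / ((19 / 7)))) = -124.52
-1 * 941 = -941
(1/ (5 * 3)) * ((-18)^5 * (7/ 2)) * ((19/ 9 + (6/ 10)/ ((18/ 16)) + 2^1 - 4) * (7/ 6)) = -8287272/ 25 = -331490.88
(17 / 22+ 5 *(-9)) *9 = -8757 / 22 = -398.05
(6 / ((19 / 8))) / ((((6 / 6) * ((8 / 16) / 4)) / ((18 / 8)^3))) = 4374 / 19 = 230.21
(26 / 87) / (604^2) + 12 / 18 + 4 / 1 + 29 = 178091015 / 5289832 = 33.67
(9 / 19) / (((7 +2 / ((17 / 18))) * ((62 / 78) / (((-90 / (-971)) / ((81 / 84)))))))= 111384 / 17729489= 0.01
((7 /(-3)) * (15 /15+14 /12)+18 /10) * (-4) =586 /45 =13.02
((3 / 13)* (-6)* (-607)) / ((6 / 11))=20031 / 13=1540.85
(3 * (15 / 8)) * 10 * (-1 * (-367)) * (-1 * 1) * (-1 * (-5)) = -412875 / 4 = -103218.75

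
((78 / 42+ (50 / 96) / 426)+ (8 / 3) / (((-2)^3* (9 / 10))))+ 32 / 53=47605777 / 22758624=2.09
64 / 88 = 8 / 11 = 0.73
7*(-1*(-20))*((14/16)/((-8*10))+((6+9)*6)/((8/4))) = 201551/32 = 6298.47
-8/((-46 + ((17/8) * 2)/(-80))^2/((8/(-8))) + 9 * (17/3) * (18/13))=10649600/2729325997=0.00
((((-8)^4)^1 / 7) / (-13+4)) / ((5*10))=-2048 / 1575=-1.30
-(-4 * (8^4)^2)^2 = -4503599627370496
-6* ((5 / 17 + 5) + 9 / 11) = -6858 / 187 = -36.67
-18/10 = -9/5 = -1.80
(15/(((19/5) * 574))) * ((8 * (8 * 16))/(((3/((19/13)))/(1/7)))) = 12800/26117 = 0.49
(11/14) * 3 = 33/14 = 2.36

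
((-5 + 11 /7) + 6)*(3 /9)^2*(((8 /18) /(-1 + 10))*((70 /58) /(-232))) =-5 /68121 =-0.00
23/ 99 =0.23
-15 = -15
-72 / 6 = -12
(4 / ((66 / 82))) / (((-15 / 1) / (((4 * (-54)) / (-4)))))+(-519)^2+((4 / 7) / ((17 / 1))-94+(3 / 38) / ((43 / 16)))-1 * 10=1439693201493 / 5347265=269239.17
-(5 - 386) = 381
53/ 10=5.30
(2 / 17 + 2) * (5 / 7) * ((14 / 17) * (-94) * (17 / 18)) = -1880 / 17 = -110.59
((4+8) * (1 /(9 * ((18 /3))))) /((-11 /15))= -10 /33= -0.30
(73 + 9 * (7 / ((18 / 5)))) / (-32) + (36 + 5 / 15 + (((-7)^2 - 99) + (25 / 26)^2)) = -505223 / 32448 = -15.57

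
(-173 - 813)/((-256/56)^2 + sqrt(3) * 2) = -12368384/254941 + 1183693 * sqrt(3)/254941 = -40.47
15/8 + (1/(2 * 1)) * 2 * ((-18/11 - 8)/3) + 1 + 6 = 1495/264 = 5.66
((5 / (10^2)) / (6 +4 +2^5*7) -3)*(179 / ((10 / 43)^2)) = -4646501869 / 468000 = -9928.42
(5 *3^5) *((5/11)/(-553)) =-6075/6083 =-1.00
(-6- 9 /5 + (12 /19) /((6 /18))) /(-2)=561 /190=2.95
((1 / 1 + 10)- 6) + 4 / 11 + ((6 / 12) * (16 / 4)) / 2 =70 / 11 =6.36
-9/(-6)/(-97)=-3/194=-0.02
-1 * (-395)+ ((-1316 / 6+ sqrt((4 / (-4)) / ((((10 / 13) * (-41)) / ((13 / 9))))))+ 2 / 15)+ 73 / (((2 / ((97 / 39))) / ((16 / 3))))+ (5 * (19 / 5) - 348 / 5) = 13 * sqrt(410) / 1230+ 356482 / 585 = 609.58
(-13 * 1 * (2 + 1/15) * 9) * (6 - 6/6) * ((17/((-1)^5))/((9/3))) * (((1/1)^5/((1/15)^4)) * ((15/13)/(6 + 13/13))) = 400190625/7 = 57170089.29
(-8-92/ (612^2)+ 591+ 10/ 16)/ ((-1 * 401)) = -109296575/ 75096072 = -1.46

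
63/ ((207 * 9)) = 7/ 207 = 0.03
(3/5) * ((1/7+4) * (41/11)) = 3567/385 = 9.26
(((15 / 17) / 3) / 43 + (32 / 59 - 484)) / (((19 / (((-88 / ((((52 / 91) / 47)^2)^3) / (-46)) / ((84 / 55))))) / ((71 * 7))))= -1135823294575980559678131695 / 231596519424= -4904319362833554.29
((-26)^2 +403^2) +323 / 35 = 5708298 / 35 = 163094.23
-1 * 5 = -5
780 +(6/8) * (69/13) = 40767/52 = 783.98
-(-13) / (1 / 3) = 39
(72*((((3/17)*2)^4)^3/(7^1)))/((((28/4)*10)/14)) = 156728328192/20391778303041635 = 0.00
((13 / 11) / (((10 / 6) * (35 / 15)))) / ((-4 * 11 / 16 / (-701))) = 328068 / 4235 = 77.47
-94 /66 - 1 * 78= -2621 /33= -79.42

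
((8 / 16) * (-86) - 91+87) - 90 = -137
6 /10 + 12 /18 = 1.27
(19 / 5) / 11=19 / 55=0.35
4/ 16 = 0.25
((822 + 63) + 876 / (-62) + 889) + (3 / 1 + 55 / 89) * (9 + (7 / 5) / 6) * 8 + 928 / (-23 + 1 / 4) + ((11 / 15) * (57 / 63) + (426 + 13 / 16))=436342520821 / 180769680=2413.80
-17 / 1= -17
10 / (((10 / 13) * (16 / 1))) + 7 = 125 / 16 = 7.81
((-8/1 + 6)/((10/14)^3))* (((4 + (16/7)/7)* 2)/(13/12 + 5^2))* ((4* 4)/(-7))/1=4.16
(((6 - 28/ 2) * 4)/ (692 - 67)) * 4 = -128/ 625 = -0.20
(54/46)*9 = 243/23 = 10.57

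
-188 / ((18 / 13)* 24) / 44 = -611 / 4752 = -0.13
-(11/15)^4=-14641/50625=-0.29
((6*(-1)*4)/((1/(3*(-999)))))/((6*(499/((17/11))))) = 203796/5489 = 37.13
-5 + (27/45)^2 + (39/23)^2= -23339/13225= -1.76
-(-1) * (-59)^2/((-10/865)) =-602213/2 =-301106.50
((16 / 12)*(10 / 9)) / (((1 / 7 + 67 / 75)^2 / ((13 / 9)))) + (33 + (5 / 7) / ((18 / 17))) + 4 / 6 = 254030951 / 6991488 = 36.33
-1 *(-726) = 726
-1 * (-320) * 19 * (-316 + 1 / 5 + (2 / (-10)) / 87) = -167046784 / 87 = -1920077.98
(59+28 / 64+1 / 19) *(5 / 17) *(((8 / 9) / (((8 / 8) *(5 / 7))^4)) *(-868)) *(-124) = 467360585272 / 72675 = 6430830.21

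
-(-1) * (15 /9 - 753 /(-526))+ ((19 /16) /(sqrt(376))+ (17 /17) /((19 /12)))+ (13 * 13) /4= 46.04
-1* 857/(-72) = 857/72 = 11.90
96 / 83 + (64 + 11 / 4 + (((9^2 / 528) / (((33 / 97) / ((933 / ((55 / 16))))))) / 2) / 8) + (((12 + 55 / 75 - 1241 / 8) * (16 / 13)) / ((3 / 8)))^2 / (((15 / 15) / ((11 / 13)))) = 1453844451019315067 / 7863777464400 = 184878.64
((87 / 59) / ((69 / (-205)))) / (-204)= 0.02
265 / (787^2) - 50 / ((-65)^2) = -1193953 / 104673361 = -0.01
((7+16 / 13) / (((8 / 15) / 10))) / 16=8025 / 832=9.65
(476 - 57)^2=175561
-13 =-13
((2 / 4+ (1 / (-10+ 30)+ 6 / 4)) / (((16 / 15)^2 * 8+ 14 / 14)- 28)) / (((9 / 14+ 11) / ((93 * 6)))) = -3603285 / 656401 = -5.49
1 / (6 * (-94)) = -1 / 564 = -0.00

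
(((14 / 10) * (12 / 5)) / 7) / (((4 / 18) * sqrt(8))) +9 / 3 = 27 * sqrt(2) / 50 +3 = 3.76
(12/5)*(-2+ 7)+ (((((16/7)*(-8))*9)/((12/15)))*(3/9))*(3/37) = 1668/259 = 6.44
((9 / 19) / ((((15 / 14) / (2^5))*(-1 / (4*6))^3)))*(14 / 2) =-130056192 / 95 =-1369012.55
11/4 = 2.75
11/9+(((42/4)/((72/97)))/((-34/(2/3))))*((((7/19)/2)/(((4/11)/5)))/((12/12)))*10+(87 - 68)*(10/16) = 1129637/186048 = 6.07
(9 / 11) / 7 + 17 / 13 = 1426 / 1001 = 1.42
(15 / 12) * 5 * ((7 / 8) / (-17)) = -175 / 544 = -0.32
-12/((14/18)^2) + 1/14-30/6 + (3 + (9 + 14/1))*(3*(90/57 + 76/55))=21114321/102410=206.17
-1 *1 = -1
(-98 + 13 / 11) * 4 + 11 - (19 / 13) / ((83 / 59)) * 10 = -4589291 / 11869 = -386.66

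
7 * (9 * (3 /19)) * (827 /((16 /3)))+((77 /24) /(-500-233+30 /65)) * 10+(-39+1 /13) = 169751853077 /112904688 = 1503.50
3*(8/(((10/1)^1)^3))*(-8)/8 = -3/125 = -0.02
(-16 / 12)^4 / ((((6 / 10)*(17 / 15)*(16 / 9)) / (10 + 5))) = 2000 / 51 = 39.22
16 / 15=1.07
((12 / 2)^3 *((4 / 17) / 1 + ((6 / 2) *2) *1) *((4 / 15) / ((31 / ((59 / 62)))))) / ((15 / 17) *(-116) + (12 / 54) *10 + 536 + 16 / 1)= 506574 / 20762405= 0.02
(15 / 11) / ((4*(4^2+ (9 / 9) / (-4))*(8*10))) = 1 / 3696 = 0.00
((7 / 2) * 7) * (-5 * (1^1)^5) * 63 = -15435 / 2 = -7717.50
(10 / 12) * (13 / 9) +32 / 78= 1133 / 702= 1.61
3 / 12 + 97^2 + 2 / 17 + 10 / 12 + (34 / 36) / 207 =1192122479 / 126684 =9410.21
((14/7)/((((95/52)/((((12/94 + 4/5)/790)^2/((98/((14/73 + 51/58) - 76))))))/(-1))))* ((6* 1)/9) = 196000239188/254736814631840625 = 0.00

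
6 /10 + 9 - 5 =23 /5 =4.60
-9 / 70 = -0.13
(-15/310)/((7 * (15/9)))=-9/2170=-0.00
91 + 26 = 117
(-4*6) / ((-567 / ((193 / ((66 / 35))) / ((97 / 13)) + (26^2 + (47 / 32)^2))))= 2267841313 / 77438592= 29.29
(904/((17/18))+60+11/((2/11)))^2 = 1342562881/1156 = 1161386.58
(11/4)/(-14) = -11/56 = -0.20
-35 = -35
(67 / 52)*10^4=167500 / 13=12884.62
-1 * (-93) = 93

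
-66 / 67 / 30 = -11 / 335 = -0.03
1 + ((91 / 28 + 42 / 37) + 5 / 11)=9507 / 1628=5.84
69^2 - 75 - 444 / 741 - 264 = 1092086 / 247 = 4421.40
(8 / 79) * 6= 48 / 79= 0.61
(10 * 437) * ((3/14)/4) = 6555/28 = 234.11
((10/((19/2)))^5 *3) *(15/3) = 48000000/2476099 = 19.39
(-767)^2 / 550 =588289 / 550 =1069.62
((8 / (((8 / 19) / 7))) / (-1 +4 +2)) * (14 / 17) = 1862 / 85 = 21.91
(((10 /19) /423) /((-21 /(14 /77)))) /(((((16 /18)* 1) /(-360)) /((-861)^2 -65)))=222376800 /68761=3234.05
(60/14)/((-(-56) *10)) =3/392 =0.01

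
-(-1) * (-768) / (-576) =4 / 3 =1.33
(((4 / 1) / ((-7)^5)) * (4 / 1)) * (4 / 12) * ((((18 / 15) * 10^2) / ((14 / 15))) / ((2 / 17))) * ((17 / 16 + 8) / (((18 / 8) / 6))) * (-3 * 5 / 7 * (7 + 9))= 287.34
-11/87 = -0.13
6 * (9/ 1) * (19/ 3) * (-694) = -237348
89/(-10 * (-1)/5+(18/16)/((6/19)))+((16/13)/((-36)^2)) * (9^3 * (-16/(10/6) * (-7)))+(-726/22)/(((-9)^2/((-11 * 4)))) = 80.45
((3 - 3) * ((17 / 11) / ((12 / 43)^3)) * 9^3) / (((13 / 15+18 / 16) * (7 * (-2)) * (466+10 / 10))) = 0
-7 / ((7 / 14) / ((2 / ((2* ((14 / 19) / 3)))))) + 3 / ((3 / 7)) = -50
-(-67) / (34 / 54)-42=1095 / 17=64.41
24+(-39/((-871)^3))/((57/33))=23177999865/965749993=24.00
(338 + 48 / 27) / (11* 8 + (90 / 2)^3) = 3058 / 820917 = 0.00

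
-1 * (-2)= 2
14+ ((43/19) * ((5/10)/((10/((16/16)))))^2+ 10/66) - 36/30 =12.96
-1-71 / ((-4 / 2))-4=61 / 2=30.50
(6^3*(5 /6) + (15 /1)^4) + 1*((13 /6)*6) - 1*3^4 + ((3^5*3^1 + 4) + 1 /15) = 772051 /15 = 51470.07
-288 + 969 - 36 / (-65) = 44301 / 65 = 681.55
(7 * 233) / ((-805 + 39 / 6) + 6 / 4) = -1631 / 797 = -2.05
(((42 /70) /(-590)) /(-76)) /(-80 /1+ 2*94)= 1 /8071200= 0.00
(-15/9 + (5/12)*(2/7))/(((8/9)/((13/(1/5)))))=-12675/112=-113.17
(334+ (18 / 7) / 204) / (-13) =-6115 / 238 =-25.69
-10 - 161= -171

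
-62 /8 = -7.75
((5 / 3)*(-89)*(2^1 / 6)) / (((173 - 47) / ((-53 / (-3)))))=-23585 / 3402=-6.93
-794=-794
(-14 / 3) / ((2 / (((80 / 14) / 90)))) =-4 / 27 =-0.15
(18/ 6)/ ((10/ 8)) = 12/ 5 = 2.40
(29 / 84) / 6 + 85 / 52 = 11087 / 6552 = 1.69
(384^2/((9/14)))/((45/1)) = 229376/45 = 5097.24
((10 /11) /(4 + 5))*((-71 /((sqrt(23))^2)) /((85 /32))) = -4544 /38709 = -0.12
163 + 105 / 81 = 4436 / 27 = 164.30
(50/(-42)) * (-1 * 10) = 11.90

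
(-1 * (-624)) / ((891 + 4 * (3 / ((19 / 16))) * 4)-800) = 11856 / 2497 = 4.75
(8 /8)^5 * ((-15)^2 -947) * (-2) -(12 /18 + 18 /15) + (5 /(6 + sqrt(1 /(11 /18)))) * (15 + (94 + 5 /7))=1517.49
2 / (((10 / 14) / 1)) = 14 / 5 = 2.80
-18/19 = -0.95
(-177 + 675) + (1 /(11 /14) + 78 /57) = 104634 /209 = 500.64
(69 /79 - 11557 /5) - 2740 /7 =-2701.96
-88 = -88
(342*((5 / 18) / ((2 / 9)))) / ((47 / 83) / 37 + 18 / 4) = 2625705 / 27733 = 94.68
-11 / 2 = -5.50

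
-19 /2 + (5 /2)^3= 49 /8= 6.12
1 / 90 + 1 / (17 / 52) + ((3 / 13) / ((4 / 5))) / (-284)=34671173 / 11297520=3.07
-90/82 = -45/41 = -1.10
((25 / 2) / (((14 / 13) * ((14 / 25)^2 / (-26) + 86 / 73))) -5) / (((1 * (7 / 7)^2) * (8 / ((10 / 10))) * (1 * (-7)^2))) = 95942185 / 7590957696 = 0.01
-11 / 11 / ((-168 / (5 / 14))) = 5 / 2352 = 0.00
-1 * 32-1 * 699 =-731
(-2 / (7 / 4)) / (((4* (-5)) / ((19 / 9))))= 38 / 315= 0.12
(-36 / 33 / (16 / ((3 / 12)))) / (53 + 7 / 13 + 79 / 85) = -3315 / 10592912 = -0.00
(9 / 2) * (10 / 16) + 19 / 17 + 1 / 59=63343 / 16048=3.95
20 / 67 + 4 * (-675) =-180880 / 67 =-2699.70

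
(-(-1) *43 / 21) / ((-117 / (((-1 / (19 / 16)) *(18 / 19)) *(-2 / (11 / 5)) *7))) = -13760 / 154869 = -0.09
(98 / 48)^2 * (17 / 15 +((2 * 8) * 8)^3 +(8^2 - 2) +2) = 75531275057 / 8640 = 8742045.72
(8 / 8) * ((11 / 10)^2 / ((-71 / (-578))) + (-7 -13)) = -36031 / 3550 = -10.15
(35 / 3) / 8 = 35 / 24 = 1.46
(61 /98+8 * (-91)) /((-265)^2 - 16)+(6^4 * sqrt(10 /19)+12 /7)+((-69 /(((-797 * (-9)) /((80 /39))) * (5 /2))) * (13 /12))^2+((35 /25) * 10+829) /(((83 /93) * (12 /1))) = 4725862620318505451 /58766335844063148+1296 * sqrt(190) /19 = 1020.64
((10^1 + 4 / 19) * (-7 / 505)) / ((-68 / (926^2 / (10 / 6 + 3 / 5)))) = 436669653 / 554591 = 787.37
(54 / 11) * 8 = 432 / 11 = 39.27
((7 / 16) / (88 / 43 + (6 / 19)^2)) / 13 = 108661 / 6929728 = 0.02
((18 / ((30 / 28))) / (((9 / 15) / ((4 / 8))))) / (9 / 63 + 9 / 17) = 833 / 40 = 20.82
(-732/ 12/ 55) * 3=-183/ 55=-3.33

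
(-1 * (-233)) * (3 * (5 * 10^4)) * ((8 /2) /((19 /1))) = 139800000 /19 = 7357894.74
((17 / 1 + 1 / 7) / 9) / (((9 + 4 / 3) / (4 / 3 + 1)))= 40 / 93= 0.43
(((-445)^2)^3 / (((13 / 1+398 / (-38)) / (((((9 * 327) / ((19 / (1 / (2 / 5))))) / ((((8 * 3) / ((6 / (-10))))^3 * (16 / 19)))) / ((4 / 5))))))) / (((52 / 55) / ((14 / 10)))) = -2228965749159687759375 / 54525952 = -40878988213900.19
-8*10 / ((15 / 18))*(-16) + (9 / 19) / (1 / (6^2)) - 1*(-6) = 29622 / 19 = 1559.05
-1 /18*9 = -1 /2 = -0.50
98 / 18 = 49 / 9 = 5.44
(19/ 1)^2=361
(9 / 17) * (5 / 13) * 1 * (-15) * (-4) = 2700 / 221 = 12.22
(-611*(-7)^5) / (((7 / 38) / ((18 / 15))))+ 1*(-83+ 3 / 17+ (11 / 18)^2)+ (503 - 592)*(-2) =1842310253509 / 27540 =66895797.15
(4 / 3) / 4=1 / 3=0.33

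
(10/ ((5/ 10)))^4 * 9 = 1440000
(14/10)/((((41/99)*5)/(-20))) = -2772/205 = -13.52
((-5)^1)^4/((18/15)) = 520.83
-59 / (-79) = 59 / 79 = 0.75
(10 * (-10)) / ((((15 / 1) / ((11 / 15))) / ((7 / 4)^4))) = -26411 / 576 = -45.85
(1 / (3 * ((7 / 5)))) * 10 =50 / 21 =2.38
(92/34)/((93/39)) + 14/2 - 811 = -423110/527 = -802.87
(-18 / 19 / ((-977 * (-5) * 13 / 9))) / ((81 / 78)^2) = -104 / 835335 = -0.00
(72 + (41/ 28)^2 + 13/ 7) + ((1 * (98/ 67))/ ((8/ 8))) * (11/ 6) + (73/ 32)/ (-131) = 3247861205/ 41287008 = 78.67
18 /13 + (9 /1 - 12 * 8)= -1113 /13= -85.62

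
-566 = -566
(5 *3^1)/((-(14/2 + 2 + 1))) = -1.50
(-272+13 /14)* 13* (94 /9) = -772915 /21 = -36805.48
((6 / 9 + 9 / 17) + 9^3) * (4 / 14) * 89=946960 / 51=18567.84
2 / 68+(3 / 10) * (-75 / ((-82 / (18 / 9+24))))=7.16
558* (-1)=-558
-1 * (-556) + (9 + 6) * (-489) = -6779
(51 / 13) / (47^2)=51 / 28717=0.00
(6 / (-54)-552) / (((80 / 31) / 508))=-19562953 / 180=-108683.07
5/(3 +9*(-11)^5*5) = -5/7247292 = -0.00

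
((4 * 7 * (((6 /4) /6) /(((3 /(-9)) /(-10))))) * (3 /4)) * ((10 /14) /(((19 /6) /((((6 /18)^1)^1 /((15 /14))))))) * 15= 3150 /19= 165.79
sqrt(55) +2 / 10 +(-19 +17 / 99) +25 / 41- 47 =-1319551 / 20295 +sqrt(55) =-57.60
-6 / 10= -3 / 5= -0.60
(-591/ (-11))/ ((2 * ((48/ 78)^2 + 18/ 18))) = 99879/ 5126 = 19.48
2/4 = 1/2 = 0.50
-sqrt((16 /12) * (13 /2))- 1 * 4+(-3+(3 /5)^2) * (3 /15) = -566 /125- sqrt(78) /3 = -7.47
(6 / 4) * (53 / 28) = 159 / 56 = 2.84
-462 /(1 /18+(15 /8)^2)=-24192 /187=-129.37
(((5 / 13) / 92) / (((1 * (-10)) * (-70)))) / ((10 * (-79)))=-1 / 132277600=-0.00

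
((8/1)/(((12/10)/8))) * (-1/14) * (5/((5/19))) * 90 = -45600/7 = -6514.29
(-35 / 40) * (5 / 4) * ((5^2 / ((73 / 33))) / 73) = -28875 / 170528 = -0.17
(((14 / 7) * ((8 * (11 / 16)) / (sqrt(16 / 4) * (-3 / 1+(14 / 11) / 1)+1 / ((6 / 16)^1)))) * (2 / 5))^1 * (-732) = 265716 / 65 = 4087.94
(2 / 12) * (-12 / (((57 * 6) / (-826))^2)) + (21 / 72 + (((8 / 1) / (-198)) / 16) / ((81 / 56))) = -263467057 / 23158872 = -11.38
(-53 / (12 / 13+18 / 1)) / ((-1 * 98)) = 689 / 24108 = 0.03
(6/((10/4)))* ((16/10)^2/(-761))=-768/95125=-0.01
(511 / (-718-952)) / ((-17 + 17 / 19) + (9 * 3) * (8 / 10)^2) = -0.26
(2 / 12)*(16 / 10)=4 / 15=0.27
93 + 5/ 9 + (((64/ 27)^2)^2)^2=307897828901434/ 282429536481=1090.18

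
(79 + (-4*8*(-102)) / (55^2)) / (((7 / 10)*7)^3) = 9689560 / 14235529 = 0.68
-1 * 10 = -10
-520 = -520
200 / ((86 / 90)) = 9000 / 43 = 209.30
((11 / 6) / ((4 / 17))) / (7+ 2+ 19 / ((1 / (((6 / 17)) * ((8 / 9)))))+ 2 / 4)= 3179 / 6308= 0.50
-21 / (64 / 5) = -105 / 64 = -1.64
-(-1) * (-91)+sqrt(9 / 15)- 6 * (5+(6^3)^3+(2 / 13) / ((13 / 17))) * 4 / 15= -13625128919 / 845+sqrt(15) / 5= -16124412.15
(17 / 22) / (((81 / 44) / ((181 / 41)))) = 6154 / 3321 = 1.85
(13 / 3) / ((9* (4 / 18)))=13 / 6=2.17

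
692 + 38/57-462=692/3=230.67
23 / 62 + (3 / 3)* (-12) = -721 / 62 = -11.63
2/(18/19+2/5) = 95/64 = 1.48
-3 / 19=-0.16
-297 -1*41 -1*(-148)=-190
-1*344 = -344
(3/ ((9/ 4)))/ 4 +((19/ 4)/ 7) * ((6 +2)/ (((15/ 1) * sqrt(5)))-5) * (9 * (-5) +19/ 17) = 106543/ 714-28348 * sqrt(5)/ 8925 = 142.12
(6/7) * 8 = 48/7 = 6.86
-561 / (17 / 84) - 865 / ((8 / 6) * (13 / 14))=-90237 / 26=-3470.65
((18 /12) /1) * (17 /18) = 17 /12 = 1.42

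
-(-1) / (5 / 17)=17 / 5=3.40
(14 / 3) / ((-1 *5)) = -14 / 15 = -0.93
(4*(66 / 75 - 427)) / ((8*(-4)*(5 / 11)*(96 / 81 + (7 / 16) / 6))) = 12655764 / 135875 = 93.14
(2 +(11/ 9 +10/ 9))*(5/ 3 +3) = 182/ 9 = 20.22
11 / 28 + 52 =1467 / 28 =52.39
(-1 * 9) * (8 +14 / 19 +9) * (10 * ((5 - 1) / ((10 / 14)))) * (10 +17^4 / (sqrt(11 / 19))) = -14185874808 * sqrt(209) / 209 - 1698480 / 19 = -981346872.41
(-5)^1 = -5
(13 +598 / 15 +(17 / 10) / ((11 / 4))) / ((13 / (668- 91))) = 1018405 / 429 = 2373.90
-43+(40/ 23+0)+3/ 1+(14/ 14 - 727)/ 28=-20669/ 322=-64.19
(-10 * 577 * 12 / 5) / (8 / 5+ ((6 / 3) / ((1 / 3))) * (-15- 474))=4.72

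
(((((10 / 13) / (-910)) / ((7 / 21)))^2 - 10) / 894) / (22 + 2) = -0.00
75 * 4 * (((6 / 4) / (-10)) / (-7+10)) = -15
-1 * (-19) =19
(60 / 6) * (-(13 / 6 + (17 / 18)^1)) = -280 / 9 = -31.11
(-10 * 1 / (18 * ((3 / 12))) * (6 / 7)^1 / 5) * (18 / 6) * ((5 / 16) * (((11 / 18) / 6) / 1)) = -55 / 1512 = -0.04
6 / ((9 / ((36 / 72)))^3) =1 / 972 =0.00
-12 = -12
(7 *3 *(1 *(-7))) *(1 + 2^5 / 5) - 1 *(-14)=-5369 / 5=-1073.80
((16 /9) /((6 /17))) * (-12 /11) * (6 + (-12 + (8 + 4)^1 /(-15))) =37.37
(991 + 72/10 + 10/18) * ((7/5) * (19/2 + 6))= 4876424/225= 21673.00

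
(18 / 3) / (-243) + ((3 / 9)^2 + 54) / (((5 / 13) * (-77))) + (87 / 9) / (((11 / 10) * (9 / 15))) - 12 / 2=6.79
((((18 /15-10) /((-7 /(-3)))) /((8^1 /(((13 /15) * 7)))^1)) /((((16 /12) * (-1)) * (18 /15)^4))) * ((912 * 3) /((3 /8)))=67925 /9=7547.22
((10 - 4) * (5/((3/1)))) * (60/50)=12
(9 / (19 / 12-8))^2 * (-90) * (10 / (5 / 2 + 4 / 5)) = -34992000 / 65219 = -536.53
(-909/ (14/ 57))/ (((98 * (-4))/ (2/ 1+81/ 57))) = 177255/ 5488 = 32.30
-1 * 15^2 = -225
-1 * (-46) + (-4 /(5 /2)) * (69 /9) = 506 /15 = 33.73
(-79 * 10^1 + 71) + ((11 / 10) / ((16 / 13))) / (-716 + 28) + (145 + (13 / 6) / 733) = -138945437017 / 242065920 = -574.00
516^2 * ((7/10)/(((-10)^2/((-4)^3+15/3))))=-13745466/125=-109963.73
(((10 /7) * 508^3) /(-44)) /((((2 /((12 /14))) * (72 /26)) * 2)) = -532579580 /1617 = -329362.76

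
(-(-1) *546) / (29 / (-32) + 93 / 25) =436800 / 2251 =194.05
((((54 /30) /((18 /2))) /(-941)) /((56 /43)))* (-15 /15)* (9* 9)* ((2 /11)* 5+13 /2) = 567729 /5796560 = 0.10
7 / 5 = 1.40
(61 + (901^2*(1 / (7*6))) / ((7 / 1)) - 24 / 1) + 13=826501 / 294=2811.23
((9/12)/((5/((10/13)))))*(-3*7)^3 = -27783/26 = -1068.58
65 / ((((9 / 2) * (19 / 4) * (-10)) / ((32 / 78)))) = -64 / 513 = -0.12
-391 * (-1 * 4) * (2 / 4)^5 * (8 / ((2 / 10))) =1955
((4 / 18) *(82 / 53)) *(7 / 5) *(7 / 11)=8036 / 26235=0.31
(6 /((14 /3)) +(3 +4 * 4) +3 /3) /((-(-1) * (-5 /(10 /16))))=-149 /56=-2.66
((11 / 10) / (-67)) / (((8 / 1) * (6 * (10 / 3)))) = -11 / 107200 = -0.00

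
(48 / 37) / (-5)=-48 / 185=-0.26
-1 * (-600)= 600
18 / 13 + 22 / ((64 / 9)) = 1863 / 416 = 4.48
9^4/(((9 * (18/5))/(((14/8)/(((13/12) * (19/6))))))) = 25515/247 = 103.30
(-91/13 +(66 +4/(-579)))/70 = 34157/40530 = 0.84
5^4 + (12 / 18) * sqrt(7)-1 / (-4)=2 * sqrt(7) / 3 + 2501 / 4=627.01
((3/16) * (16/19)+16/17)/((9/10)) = 3550/2907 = 1.22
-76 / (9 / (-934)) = 7887.11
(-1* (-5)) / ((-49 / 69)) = -345 / 49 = -7.04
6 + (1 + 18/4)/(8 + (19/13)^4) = 419989/65238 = 6.44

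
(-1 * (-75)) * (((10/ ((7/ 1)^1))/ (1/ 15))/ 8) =5625/ 28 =200.89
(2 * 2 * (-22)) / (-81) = 88 / 81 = 1.09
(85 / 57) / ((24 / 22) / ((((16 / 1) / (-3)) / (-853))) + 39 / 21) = 26180 / 3095727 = 0.01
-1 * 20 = -20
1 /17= 0.06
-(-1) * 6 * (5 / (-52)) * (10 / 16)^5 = -46875 / 851968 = -0.06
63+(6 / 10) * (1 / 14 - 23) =3447 / 70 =49.24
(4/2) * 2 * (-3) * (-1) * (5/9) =20/3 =6.67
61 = 61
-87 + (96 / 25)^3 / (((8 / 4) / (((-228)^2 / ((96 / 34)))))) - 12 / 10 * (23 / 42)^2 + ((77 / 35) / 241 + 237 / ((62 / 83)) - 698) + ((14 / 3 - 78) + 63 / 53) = 520703.76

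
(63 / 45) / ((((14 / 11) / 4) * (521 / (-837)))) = -18414 / 2605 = -7.07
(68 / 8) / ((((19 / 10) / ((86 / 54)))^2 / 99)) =17288150 / 29241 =591.23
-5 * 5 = -25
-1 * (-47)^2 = -2209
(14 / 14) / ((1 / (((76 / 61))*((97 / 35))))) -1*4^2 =-26788 / 2135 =-12.55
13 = 13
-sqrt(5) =-2.24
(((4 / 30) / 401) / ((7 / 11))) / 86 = 0.00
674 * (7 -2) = 3370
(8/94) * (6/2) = 12/47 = 0.26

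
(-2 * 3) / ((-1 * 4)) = 3 / 2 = 1.50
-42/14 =-3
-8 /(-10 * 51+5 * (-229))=8 /1655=0.00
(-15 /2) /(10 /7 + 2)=-35 /16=-2.19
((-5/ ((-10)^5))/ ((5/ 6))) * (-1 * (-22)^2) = -363/ 12500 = -0.03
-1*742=-742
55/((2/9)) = 495/2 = 247.50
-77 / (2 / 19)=-1463 / 2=-731.50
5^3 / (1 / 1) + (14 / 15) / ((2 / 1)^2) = 3757 / 30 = 125.23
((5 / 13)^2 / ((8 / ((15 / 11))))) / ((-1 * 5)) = -75 / 14872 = -0.01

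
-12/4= -3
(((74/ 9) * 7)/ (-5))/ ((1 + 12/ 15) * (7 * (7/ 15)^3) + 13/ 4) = -259000/ 101937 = -2.54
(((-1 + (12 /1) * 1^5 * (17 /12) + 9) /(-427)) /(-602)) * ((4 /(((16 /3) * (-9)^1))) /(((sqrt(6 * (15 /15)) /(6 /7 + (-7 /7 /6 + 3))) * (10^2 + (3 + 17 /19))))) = -73625 * sqrt(6) /1534451978304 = -0.00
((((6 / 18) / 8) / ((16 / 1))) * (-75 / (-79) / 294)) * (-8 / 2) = -25 / 743232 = -0.00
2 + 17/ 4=25/ 4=6.25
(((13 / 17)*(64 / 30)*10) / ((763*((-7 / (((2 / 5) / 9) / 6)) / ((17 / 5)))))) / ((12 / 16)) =-3328 / 32446575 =-0.00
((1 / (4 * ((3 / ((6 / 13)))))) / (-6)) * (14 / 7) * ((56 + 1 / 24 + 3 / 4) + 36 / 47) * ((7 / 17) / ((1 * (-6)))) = 454475 / 8974368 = 0.05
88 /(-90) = -44 /45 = -0.98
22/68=11/34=0.32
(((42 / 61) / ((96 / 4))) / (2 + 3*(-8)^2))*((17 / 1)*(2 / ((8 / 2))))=119 / 94672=0.00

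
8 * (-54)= -432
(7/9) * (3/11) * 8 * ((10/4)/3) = 140/99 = 1.41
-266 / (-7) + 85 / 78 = 3049 / 78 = 39.09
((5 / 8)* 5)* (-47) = -1175 / 8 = -146.88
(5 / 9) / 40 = 0.01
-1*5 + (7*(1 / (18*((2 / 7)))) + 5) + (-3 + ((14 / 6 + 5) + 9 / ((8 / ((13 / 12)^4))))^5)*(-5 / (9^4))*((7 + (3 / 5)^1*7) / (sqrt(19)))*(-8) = 49 / 36 + 823573810834876061548492471*sqrt(19) / 4143868578503226443169792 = 867.67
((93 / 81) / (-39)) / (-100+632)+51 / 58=14284099 / 16245684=0.88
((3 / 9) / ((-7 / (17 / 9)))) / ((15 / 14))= -34 / 405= -0.08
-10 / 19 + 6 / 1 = 104 / 19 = 5.47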